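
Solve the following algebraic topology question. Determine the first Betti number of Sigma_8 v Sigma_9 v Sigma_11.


For a wedge X v Y: reduced H_k(X v Y) = H_k(X) + H_k(Y).
Each Sigma_g contributes b_1 = 2g.
b_1 = 16 + 18 + 22 = 56

56


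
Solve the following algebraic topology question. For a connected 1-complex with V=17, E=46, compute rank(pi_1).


For a connected graph: rank(pi_1) = b_1 = E - V + 1 = 1 - chi.
chi = V - E = 17 - 46 = -29.
rank = 1 - (-29) = 46 - 17 + 1 = 30

30


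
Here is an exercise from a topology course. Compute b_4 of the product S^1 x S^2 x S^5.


Each S^d has Poincare polynomial 1 + t^d.
The product S^1 x S^2 x S^5 has Poincare polynomial prod(1+t^d_i).
Expanding: b_0=1, b_1=1, b_2=1, b_3=1, b_5=1, b_6=1, b_7=1, b_8=1.
b_4 = 0

0


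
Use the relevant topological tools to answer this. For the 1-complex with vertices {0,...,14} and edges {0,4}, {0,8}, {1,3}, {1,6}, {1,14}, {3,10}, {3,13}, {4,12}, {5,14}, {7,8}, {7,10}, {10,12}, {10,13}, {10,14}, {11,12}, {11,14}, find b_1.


b_1 = E - V + (number of components).
E = 16, V = 15, components = 3.
b_1 = 16 - 15 + 3 = 4

4


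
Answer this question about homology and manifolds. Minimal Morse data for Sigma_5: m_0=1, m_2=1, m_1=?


A perfect Morse function has m_k = b_k.
For Sigma_5: b_0=1, b_1=2g=10, b_2=1.
Saddles m_1 = 2g = 10

10


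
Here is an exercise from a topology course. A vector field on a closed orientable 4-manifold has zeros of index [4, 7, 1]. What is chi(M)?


Poincare-Hopf: chi(M) = sum of indices of zeros.
chi = (4) + (7) + (1) = 12

12


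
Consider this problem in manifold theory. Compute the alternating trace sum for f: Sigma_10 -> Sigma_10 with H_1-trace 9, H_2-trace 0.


L(f) = tr(f_0*) - tr(f_1*) + tr(f_2*).
= 1 - (9) + (0)
= -8

-8


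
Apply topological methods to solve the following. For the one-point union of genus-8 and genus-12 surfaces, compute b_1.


For a wedge: H_1(A v B) = H_1(A) + H_1(B).
b_1(Sigma_8) = 16, b_1(Sigma_12) = 24.
b_1 = 16 + 24 = 40

40


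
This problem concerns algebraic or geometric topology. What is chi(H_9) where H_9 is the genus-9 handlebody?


A genus-g handlebody deformation retracts to a wedge of g circles.
chi(vee_g S^1) = 1 - g.
chi(H_9) = 1 - 9 = -8

-8


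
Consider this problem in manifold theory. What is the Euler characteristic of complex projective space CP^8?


CP^8 has one cell in each even dimension 0, 2, ..., 2*8 (8+1 cells total).
All cells are even-dimensional, so chi = number of cells.
chi = 8 + 1 = 9

9


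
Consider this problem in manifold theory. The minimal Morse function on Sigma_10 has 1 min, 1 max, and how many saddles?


A perfect Morse function has m_k = b_k.
For Sigma_10: b_0=1, b_1=2g=20, b_2=1.
Saddles m_1 = 2g = 20

20


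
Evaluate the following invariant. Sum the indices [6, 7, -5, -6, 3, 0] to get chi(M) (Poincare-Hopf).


Poincare-Hopf: chi(M) = sum of indices of zeros.
chi = (6) + (7) + (-5) + (-6) + (3) + (0) = 5

5


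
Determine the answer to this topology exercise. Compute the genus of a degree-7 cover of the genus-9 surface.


For an n-sheeted cover: chi(E) = n * chi(B).
chi(Sigma_9) = 2 - 2*9 = -16.
chi(E) = 7 * (-16) = -112.
genus(E) = (2 - chi(E))/2 = (2 - (-112))/2 = 114/2 = 57

57


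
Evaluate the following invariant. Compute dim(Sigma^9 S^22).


Each suspension raises dimension by 1: Sigma S^n = S^{n+1}.
Sigma^9 S^22 = S^{22+9} = S^31

31


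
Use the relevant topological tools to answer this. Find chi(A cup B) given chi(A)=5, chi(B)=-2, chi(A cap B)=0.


chi(A cup B) = chi(A) + chi(B) - chi(A cap B)
= 5 + (-2) - (0)
= 3

3


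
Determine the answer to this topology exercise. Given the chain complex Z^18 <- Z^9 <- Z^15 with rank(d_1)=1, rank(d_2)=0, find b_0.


rank H_k = rank(ker d_k) - rank(im d_{k+1}).
rank(ker d_0) = rank(C_0) - rank(d_0) = 18 - 0 = 18.
rank(im d_{0+1}) = 1.
rank H_0 = 18 - 1 = 17

17


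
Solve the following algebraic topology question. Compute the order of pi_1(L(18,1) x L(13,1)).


pi_1(X x Y) = pi_1(X) x pi_1(Y).
pi_1(L(18,1)) = Z/18, pi_1(L(13,1)) = Z/13.
|Z/18 x Z/13| = 18 * 13 = 234

234


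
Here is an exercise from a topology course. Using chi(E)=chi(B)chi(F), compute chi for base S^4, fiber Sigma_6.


chi(S^4) = 2 (n even), chi(Sigma_6) = 2 - 2*6 = -10.
chi(E) = 2 * (-10) = -20

-20


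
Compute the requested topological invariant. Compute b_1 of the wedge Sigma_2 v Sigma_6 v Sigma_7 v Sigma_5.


For a wedge X v Y: reduced H_k(X v Y) = H_k(X) + H_k(Y).
Each Sigma_g contributes b_1 = 2g.
b_1 = 4 + 12 + 14 + 10 = 40

40


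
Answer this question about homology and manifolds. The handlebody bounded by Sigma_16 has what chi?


A genus-g handlebody deformation retracts to a wedge of g circles.
chi(vee_g S^1) = 1 - g.
chi(H_16) = 1 - 16 = -15

-15


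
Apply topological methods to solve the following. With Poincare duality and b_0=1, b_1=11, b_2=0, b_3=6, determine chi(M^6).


By Poincare duality b_k = b_{6-k}, so full Betti numbers: b_0=1, b_1=11, b_2=0, b_3=6, b_4=0, b_5=11, b_6=1.
chi = sum (-1)^k b_k = -26

-26


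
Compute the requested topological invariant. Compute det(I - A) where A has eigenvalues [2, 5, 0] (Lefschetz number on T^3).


For a torus self-map: L(f) = det(I - A) where A acts on H_1.
L(f) = (1-2) * (1-5) * (1-0) = -1 * -4 * 1 = 4

4


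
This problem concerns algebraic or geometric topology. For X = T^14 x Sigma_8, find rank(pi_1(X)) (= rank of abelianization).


pi_1(A x B) = pi_1(A) x pi_1(B); rank of abelianization = b_1.
b_1(T^14) = 14, b_1(Sigma_8) = 2*8 = 16.
b_1(product) = 14 + 16 = 30

30


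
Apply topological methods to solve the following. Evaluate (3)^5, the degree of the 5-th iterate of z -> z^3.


deg(f) = 3. Degree is multiplicative: deg(f^5) = (deg f)^5.
deg(f^5) = (3)^5 = 243

243


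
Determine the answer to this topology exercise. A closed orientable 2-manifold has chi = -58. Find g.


chi = 2 - 2g for closed orientable surfaces.
-58 = 2 - 2g
2g = 2 - (-58) = 60
g = 30

30


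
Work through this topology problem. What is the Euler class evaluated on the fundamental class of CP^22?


For any closed oriented manifold, <e(TM),[M]> = chi(M).
chi(CP^22) = 22+1 = 23

23


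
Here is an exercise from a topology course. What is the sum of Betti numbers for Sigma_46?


For Sigma_46: b_0 = 1, b_1 = 2g = 92, b_2 = 1.
Total = 1 + 92 + 1 = 94

94


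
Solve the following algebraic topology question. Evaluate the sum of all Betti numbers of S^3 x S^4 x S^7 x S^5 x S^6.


Total Betti number is multiplicative under products.
Each S^d (d>=1) has total Betti number 2.
There are 5 sphere factors.
Total = 2^5 = 32

32


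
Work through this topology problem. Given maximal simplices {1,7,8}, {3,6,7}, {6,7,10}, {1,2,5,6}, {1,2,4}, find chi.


Enumerate all faces; f-vector: f_0=9, f_1=16, f_2=8, f_3=1.
chi = sum (-1)^k f_k = 0

0


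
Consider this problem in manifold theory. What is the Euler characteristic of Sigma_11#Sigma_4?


chi(Sigma_11) = 2 - 2*11 = -20
chi(Sigma_4) = 2 - 2*4 = -6
For surfaces: chi(A#B) = chi(A) + chi(B) - 2.
chi = -20 + -6 - 2 = -28

-28


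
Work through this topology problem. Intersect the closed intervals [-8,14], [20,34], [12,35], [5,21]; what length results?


Intersection = [max(a_i), min(b_i)] = [20, 14].
Since 20 > 14, the intersection is empty.
Length = 0

0


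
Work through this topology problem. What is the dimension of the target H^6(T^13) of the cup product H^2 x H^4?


Cup product: H^p x H^q -> H^{p+q}; here p+q = 2+4 = 6.
rank H^k(T^n) = C(n,k).
C(13,6) = 1716

1716


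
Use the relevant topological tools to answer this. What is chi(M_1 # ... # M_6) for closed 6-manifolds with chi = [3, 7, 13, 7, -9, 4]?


For n-manifolds: chi(A#B) = chi(A) + chi(B) - chi(S^6).
chi(S^6) = 1 + (-1)^6 = 2.
chi(#) = (sum chi_i) - (6-1)*chi(S^6) = 25 - 5*2 = 15

15


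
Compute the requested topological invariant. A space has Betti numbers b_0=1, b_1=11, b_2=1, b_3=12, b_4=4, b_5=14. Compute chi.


chi = sum_k (-1)^k b_k.
= (1) + (-11) + (1) + (-12) + (4) + (-14)
= -31

-31


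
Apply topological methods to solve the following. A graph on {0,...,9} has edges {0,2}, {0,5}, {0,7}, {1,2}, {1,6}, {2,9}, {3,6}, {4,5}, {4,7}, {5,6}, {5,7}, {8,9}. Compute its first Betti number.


b_1 = E - V + (number of components).
E = 12, V = 10, components = 1.
b_1 = 12 - 10 + 1 = 3

3


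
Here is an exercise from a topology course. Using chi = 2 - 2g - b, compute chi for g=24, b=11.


For a compact orientable surface with genus g and b boundary components: chi = 2 - 2g - b.
chi = 2 - 2*24 - 11 = 2 - 48 - 11 = -57

-57


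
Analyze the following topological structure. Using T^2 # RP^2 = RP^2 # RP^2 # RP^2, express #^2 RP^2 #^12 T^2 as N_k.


Since a >= 1, the sum is non-orientable; each T^2 can be replaced by RP^2 # RP^2 (since T^2#RP^2 = 3RP^2).
Total crosscaps k = 2 + 2*12 = 26.
Check via chi: chi = 2*1 + 12*0 - (2+12-1)*2 = -24 = 2 - k = -24. Consistent.

26


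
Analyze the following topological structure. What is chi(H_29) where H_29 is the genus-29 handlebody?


A genus-g handlebody deformation retracts to a wedge of g circles.
chi(vee_g S^1) = 1 - g.
chi(H_29) = 1 - 29 = -28

-28


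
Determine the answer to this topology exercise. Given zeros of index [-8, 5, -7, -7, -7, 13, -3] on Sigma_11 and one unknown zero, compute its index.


Poincare-Hopf: sum of indices = chi(M).
chi(Sigma_11) = 2 - 2*11 = -20.
Sum of known indices = -14.
x = chi - (sum known) = -20 - (-14) = -6

-6


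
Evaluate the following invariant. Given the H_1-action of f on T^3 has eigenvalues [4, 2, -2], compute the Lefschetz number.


For a torus self-map: L(f) = det(I - A) where A acts on H_1.
L(f) = (1-4) * (1-2) * (1--2) = -3 * -1 * 3 = 9

9


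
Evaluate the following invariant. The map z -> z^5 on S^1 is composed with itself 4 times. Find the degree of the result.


deg(f) = 5. Degree is multiplicative: deg(f^4) = (deg f)^4.
deg(f^4) = (5)^4 = 625

625


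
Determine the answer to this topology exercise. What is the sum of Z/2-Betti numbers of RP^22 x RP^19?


dim H^*(RP^n; Z/2) = n+1 (one Z/2 in each degree 0..n).
Total Betti number is multiplicative.
Total = (22+1) * (19+1) = 23 * 20 = 460

460


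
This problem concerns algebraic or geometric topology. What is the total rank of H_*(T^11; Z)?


b_k(T^11) = C(11,k), so the sum over k is sum_k C(11,k) = 2^11.
Total = 2^11 = 2048

2048


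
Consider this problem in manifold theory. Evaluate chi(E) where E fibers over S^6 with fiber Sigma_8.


chi(S^6) = 2 (n even), chi(Sigma_8) = 2 - 2*8 = -14.
chi(E) = 2 * (-14) = -28

-28


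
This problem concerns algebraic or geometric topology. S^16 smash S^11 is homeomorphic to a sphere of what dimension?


S^m ^ S^n = S^{m+n}.
k = 16 + 11 = 27

27


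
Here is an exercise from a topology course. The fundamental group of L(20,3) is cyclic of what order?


pi_1(L(p,q)) = Z/pZ for any q coprime to p.
|pi_1(L(20,3))| = 20

20


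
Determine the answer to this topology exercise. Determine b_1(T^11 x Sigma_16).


pi_1(A x B) = pi_1(A) x pi_1(B); rank of abelianization = b_1.
b_1(T^11) = 11, b_1(Sigma_16) = 2*16 = 32.
b_1(product) = 11 + 32 = 43

43


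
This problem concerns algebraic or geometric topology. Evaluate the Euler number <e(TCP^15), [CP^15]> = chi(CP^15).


For any closed oriented manifold, <e(TM),[M]> = chi(M).
chi(CP^15) = 15+1 = 16

16


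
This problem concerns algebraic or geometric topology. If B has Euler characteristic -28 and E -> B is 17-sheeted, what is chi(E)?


For a finite covering: chi(E) = (number of sheets) * chi(B).
chi(E) = 17 * (-28) = -476

-476


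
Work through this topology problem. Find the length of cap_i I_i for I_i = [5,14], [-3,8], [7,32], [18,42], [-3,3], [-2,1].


Intersection = [max(a_i), min(b_i)] = [18, 1].
Since 18 > 1, the intersection is empty.
Length = 0

0


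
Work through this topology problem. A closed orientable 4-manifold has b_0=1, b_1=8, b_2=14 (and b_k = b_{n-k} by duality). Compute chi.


By Poincare duality b_k = b_{4-k}, so full Betti numbers: b_0=1, b_1=8, b_2=14, b_3=8, b_4=1.
chi = sum (-1)^k b_k = 0

0


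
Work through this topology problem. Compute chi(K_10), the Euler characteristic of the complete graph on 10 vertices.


K_10: V = 10, E = C(10,2) = 45.
chi = V - E = 10 - 45 = -35

-35


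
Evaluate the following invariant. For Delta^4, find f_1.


Delta^4 has 4+1 vertices. A 1-face is a choice of 1+1 vertices.
f_1 = C(4+1, 1+1) = C(5,2) = 10

10


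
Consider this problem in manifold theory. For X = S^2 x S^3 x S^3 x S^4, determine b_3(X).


Each S^d has Poincare polynomial 1 + t^d.
The product S^2 x S^3 x S^3 x S^4 has Poincare polynomial prod(1+t^d_i).
Expanding: b_0=1, b_2=1, b_3=2, b_4=1, b_5=2, b_6=2, b_7=2, b_8=1, b_9=2, b_10=1, b_12=1.
b_3 = 2

2


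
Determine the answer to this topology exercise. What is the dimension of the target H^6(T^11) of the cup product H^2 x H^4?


Cup product: H^p x H^q -> H^{p+q}; here p+q = 2+4 = 6.
rank H^k(T^n) = C(n,k).
C(11,6) = 462

462


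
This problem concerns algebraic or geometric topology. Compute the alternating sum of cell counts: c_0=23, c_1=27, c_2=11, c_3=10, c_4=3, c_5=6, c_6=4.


chi = sum_k (-1)^k c_k.
= (-1)^0*23 + (-1)^1*27 + (-1)^2*11 + (-1)^3*10 + (-1)^4*3 + (-1)^5*6 + (-1)^6*4
= (23) + (-27) + (11) + (-10) + (3) + (-6) + (4)
= -2

-2


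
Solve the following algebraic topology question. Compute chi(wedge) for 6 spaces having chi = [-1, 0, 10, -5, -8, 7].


chi(A v B) = chi(A) + chi(B) - 1 (one point identified).
For 6 spaces: chi = (sum chi_i) - (6 - 1).
sum = 3; chi = 3 - 5 = -2

-2


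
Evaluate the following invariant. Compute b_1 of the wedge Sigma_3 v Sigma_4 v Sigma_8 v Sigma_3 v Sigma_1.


For a wedge X v Y: reduced H_k(X v Y) = H_k(X) + H_k(Y).
Each Sigma_g contributes b_1 = 2g.
b_1 = 6 + 8 + 16 + 6 + 2 = 38

38


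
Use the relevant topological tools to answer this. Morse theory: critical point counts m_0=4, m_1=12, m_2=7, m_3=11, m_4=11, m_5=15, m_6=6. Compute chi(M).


Morse theory: chi(M) = sum_k (-1)^k m_k where m_k = #(index-k critical points).
= (4) + (-12) + (7) + (-11) + (11) + (-15) + (6) = -10

-10


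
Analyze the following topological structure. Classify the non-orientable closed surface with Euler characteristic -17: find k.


chi = 2 - k for closed non-orientable surfaces with k crosscaps.
-17 = 2 - k
k = 2 - (-17) = 19

19


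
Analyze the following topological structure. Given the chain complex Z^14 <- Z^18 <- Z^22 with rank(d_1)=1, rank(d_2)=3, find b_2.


rank H_k = rank(ker d_k) - rank(im d_{k+1}).
rank(ker d_2) = rank(C_2) - rank(d_2) = 22 - 3 = 19.
rank(im d_{2+1}) = 0.
rank H_2 = 19 - 0 = 19

19


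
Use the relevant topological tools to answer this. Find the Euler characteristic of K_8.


K_8: V = 8, E = C(8,2) = 28.
chi = V - E = 8 - 28 = -20

-20


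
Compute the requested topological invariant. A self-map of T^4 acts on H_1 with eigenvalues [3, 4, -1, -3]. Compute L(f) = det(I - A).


For a torus self-map: L(f) = det(I - A) where A acts on H_1.
L(f) = (1-3) * (1-4) * (1--1) * (1--3) = -2 * -3 * 2 * 4 = 48

48


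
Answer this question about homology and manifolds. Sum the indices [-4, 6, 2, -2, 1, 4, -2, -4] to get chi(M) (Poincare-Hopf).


Poincare-Hopf: chi(M) = sum of indices of zeros.
chi = (-4) + (6) + (2) + (-2) + (1) + (4) + (-2) + (-4) = 1

1


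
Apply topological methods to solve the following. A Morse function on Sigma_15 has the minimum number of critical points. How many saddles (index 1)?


A perfect Morse function has m_k = b_k.
For Sigma_15: b_0=1, b_1=2g=30, b_2=1.
Saddles m_1 = 2g = 30

30


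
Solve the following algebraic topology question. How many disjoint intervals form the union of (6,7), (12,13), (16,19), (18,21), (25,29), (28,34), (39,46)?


Sort and merge overlapping open intervals.
Merged: (6,7), (12,13), (16,21), (25,34), (39,46).
Number of components = 5

5


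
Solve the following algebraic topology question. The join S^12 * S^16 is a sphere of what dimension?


Join of spheres: S^m * S^n = S^{m+n+1}.
dim = 12 + 16 + 1 = 29

29


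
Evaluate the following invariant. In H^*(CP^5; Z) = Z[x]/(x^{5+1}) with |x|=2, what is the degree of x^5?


|x| = 2 in H^*(CP^n).
|x^5| = 5 * |x| = 5 * 2 = 10

10


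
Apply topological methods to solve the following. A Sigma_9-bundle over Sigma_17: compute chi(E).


For a fiber bundle F -> E -> B (with CW structure): chi(E) = chi(B) * chi(F).
chi(Sigma_17) = -32, chi(Sigma_9) = -16.
chi(E) = (-32) * (-16) = 512

512


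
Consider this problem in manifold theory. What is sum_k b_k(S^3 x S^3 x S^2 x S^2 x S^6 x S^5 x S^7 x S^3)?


Total Betti number is multiplicative under products.
Each S^d (d>=1) has total Betti number 2.
There are 8 sphere factors.
Total = 2^8 = 256

256


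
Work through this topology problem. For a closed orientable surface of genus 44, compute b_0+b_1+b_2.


For Sigma_44: b_0 = 1, b_1 = 2g = 88, b_2 = 1.
Total = 1 + 88 + 1 = 90

90


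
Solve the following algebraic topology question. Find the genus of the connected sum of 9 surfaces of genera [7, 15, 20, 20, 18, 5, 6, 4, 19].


Genus is additive under connected sum of orientable surfaces.
g = 7 + 15 + 20 + 20 + 18 + 5 + 6 + 4 + 19 = 114

114


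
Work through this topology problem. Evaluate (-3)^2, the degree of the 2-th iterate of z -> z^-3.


deg(f) = -3. Degree is multiplicative: deg(f^2) = (deg f)^2.
deg(f^2) = (-3)^2 = 9

9


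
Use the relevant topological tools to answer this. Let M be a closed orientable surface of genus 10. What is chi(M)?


For a closed orientable surface of genus g: chi = 2 - 2g.
Here g = 10.
chi = 2 - 2*10 = 2 - 20 = -18

-18


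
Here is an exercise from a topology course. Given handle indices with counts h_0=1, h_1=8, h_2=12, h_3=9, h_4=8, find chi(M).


Handles of index k contribute (-1)^k to chi (same as CW cells).
chi = (1) + (-8) + (12) + (-9) + (8) = 4

4


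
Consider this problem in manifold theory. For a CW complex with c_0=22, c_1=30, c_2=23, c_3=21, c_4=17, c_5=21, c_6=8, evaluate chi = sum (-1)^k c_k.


chi = sum_k (-1)^k c_k.
= (-1)^0*22 + (-1)^1*30 + (-1)^2*23 + (-1)^3*21 + (-1)^4*17 + (-1)^5*21 + (-1)^6*8
= (22) + (-30) + (23) + (-21) + (17) + (-21) + (8)
= -2

-2


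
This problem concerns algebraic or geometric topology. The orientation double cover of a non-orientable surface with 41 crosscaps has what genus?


chi(N_41) = 2 - 41 = -39.
Double cover: chi(Sigma_g) = 2 * chi(N_41) = 2*(-39) = -78.
2 - 2g = -78, so g = (2 - (-78))/2 = 80/2 = 40

40


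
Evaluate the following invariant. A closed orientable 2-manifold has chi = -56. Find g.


chi = 2 - 2g for closed orientable surfaces.
-56 = 2 - 2g
2g = 2 - (-56) = 58
g = 29

29


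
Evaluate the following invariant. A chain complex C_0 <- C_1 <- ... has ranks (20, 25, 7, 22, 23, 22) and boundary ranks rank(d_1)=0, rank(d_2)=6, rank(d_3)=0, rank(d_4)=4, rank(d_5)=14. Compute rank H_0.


rank H_k = rank(ker d_k) - rank(im d_{k+1}).
rank(ker d_0) = rank(C_0) - rank(d_0) = 20 - 0 = 20.
rank(im d_{0+1}) = 0.
rank H_0 = 20 - 0 = 20

20


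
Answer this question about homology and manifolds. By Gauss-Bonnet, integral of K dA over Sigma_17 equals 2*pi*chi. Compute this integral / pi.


Gauss-Bonnet: integral K dA = 2*pi*chi(M).
chi(Sigma_17) = 2 - 2*17 = -32.
(integral K dA)/pi = 2*chi = 2*(-32) = -64

-64


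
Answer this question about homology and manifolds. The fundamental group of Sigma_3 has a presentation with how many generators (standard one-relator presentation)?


Standard presentation: pi_1(Sigma_g) = <a_1,b_1,...,a_g,b_g | [a_1,b_1]...[a_g,b_g] = 1>.
Number of generators = 2g = 2*3 = 6

6


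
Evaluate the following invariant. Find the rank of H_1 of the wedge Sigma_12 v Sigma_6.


For a wedge: H_1(A v B) = H_1(A) + H_1(B).
b_1(Sigma_12) = 24, b_1(Sigma_6) = 12.
b_1 = 24 + 12 = 36

36


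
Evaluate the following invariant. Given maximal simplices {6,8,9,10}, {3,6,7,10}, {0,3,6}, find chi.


Enumerate all faces; f-vector: f_0=7, f_1=13, f_2=9, f_3=2.
chi = sum (-1)^k f_k = 1

1


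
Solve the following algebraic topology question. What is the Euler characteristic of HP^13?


HP^13 has one cell in each dimension 0, 4, ..., 4*13 (13+1 cells, all even-dim).
chi = 13 + 1 = 14

14


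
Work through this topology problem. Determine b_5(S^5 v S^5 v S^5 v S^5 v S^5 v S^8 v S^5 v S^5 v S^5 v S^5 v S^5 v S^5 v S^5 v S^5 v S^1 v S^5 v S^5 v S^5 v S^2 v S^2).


For a wedge of spheres, H_k (k>0) is free on one generator per sphere of dimension k.
Spheres of dimension 5: count = 16.
b_5 = 16

16


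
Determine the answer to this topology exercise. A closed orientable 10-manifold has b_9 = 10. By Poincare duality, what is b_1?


Poincare duality for closed orientable n-manifolds: b_k = b_{n-k}.
Here n = 10, so b_1 = b_9 = 10

10


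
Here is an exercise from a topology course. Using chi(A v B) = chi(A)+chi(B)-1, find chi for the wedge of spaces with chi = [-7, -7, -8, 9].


chi(A v B) = chi(A) + chi(B) - 1 (one point identified).
For 4 spaces: chi = (sum chi_i) - (4 - 1).
sum = -13; chi = -13 - 3 = -16

-16


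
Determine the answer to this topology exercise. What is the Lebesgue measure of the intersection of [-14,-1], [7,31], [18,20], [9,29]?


Intersection = [max(a_i), min(b_i)] = [18, -1].
Since 18 > -1, the intersection is empty.
Length = 0

0


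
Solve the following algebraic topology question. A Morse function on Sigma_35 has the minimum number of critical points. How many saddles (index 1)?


A perfect Morse function has m_k = b_k.
For Sigma_35: b_0=1, b_1=2g=70, b_2=1.
Saddles m_1 = 2g = 70

70


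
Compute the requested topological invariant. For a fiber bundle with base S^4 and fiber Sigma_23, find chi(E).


chi(S^4) = 2 (n even), chi(Sigma_23) = 2 - 2*23 = -44.
chi(E) = 2 * (-44) = -88

-88


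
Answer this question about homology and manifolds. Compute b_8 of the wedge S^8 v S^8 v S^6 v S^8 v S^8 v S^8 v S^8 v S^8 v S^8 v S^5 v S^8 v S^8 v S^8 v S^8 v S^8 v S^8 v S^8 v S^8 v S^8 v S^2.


For a wedge of spheres, H_k (k>0) is free on one generator per sphere of dimension k.
Spheres of dimension 8: count = 17.
b_8 = 17

17


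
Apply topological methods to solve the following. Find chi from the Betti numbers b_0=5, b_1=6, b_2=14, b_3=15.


chi = sum_k (-1)^k b_k.
= (5) + (-6) + (14) + (-15)
= -2

-2


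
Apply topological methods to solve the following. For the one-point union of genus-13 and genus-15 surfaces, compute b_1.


For a wedge: H_1(A v B) = H_1(A) + H_1(B).
b_1(Sigma_13) = 26, b_1(Sigma_15) = 30.
b_1 = 26 + 30 = 56

56


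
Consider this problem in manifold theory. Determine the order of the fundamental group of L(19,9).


pi_1(L(p,q)) = Z/pZ for any q coprime to p.
|pi_1(L(19,9))| = 19

19


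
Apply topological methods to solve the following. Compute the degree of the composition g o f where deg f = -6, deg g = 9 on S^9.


Degree is multiplicative under composition: deg(g o f) = deg(g) * deg(f).
= 9 * -6 = -54

-54


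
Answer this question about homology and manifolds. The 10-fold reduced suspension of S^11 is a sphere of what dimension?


Each suspension raises dimension by 1: Sigma S^n = S^{n+1}.
Sigma^10 S^11 = S^{11+10} = S^21

21


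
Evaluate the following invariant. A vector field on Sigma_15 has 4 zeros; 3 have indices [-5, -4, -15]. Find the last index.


Poincare-Hopf: sum of indices = chi(M).
chi(Sigma_15) = 2 - 2*15 = -28.
Sum of known indices = -24.
x = chi - (sum known) = -28 - (-24) = -4

-4


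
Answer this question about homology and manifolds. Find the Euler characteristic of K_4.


K_4: V = 4, E = C(4,2) = 6.
chi = V - E = 4 - 6 = -2

-2


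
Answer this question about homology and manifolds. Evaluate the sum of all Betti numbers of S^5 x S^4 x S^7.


Total Betti number is multiplicative under products.
Each S^d (d>=1) has total Betti number 2.
There are 3 sphere factors.
Total = 2^3 = 8

8


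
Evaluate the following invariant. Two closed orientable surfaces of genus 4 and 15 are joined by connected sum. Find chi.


chi(Sigma_4) = 2 - 2*4 = -6
chi(Sigma_15) = 2 - 2*15 = -28
For surfaces: chi(A#B) = chi(A) + chi(B) - 2.
chi = -6 + -28 - 2 = -36

-36


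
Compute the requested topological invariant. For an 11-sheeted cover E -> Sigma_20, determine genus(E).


For an n-sheeted cover: chi(E) = n * chi(B).
chi(Sigma_20) = 2 - 2*20 = -38.
chi(E) = 11 * (-38) = -418.
genus(E) = (2 - chi(E))/2 = (2 - (-418))/2 = 420/2 = 210

210


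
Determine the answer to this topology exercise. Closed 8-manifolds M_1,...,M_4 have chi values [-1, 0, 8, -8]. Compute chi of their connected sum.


For n-manifolds: chi(A#B) = chi(A) + chi(B) - chi(S^8).
chi(S^8) = 1 + (-1)^8 = 2.
chi(#) = (sum chi_i) - (4-1)*chi(S^8) = -1 - 3*2 = -7

-7


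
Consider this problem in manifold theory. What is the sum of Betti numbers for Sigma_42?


For Sigma_42: b_0 = 1, b_1 = 2g = 84, b_2 = 1.
Total = 1 + 84 + 1 = 86

86


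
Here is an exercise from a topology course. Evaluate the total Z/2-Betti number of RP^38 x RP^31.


dim H^*(RP^n; Z/2) = n+1 (one Z/2 in each degree 0..n).
Total Betti number is multiplicative.
Total = (38+1) * (31+1) = 39 * 32 = 1248

1248


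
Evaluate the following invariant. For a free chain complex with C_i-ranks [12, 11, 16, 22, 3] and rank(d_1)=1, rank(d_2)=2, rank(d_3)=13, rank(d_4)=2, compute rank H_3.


rank H_k = rank(ker d_k) - rank(im d_{k+1}).
rank(ker d_3) = rank(C_3) - rank(d_3) = 22 - 13 = 9.
rank(im d_{3+1}) = 2.
rank H_3 = 9 - 2 = 7

7


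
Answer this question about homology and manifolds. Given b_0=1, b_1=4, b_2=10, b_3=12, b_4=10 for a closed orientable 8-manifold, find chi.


By Poincare duality b_k = b_{8-k}, so full Betti numbers: b_0=1, b_1=4, b_2=10, b_3=12, b_4=10, b_5=12, b_6=10, b_7=4, b_8=1.
chi = sum (-1)^k b_k = 0

0


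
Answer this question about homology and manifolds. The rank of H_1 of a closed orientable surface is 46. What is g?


For a closed orientable surface: b_1 = 2g.
46 = 2g
g = 46 / 2 = 23

23


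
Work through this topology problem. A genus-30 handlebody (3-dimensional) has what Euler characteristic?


A genus-g handlebody deformation retracts to a wedge of g circles.
chi(vee_g S^1) = 1 - g.
chi(H_30) = 1 - 30 = -29

-29


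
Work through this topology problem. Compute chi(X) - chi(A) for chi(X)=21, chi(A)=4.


Relative Euler characteristic: chi(X, A) = chi(X) - chi(A).
= 21 - (4) = 17

17


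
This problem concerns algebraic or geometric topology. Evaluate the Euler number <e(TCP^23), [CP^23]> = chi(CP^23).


For any closed oriented manifold, <e(TM),[M]> = chi(M).
chi(CP^23) = 23+1 = 24

24


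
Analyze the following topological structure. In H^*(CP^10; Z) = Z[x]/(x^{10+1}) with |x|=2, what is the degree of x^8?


|x| = 2 in H^*(CP^n).
|x^8| = 8 * |x| = 8 * 2 = 16

16


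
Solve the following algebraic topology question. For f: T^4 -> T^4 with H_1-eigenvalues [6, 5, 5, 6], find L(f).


For a torus self-map: L(f) = det(I - A) where A acts on H_1.
L(f) = (1-6) * (1-5) * (1-5) * (1-6) = -5 * -4 * -4 * -5 = 400

400


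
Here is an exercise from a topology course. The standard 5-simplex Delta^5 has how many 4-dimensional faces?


Delta^5 has 5+1 vertices. A 4-face is a choice of 4+1 vertices.
f_4 = C(5+1, 4+1) = C(6,5) = 6

6


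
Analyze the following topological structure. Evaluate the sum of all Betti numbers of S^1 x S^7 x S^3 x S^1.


Total Betti number is multiplicative under products.
Each S^d (d>=1) has total Betti number 2.
There are 4 sphere factors.
Total = 2^4 = 16

16


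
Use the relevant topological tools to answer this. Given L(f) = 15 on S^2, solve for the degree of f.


L(f) = 1 + (-1)^2 deg(f) on S^2.
15 = 1 + (-1)^2 * deg(f)
(-1)^2 * deg(f) = 14
deg(f) = 14

14


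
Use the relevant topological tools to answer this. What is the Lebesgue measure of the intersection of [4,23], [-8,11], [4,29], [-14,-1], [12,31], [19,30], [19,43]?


Intersection = [max(a_i), min(b_i)] = [19, -1].
Since 19 > -1, the intersection is empty.
Length = 0

0


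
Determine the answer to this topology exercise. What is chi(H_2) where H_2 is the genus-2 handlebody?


A genus-g handlebody deformation retracts to a wedge of g circles.
chi(vee_g S^1) = 1 - g.
chi(H_2) = 1 - 2 = -1

-1


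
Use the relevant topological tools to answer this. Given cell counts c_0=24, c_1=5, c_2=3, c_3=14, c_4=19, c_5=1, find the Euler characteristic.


chi = sum_k (-1)^k c_k.
= (-1)^0*24 + (-1)^1*5 + (-1)^2*3 + (-1)^3*14 + (-1)^4*19 + (-1)^5*1
= (24) + (-5) + (3) + (-14) + (19) + (-1)
= 26

26


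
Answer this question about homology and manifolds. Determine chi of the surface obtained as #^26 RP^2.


For a non-orientable closed surface with k crosscaps: chi = 2 - k.
Here k = 26.
chi = 2 - 26 = -24

-24


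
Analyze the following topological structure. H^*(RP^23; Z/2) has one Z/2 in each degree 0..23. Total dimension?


H^k(RP^23; Z/2) = Z/2 for each 0 <= k <= 23.
Total dimension = 23 + 1 = 24

24


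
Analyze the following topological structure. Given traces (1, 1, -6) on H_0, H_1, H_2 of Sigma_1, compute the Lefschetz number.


L(f) = tr(f_0*) - tr(f_1*) + tr(f_2*).
= 1 - (1) + (-6)
= -6

-6


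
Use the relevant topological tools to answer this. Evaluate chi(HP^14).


HP^14 has one cell in each dimension 0, 4, ..., 4*14 (14+1 cells, all even-dim).
chi = 14 + 1 = 15

15


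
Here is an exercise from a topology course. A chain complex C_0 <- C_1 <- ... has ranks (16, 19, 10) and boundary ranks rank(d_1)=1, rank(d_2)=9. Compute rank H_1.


rank H_k = rank(ker d_k) - rank(im d_{k+1}).
rank(ker d_1) = rank(C_1) - rank(d_1) = 19 - 1 = 18.
rank(im d_{1+1}) = 9.
rank H_1 = 18 - 9 = 9

9


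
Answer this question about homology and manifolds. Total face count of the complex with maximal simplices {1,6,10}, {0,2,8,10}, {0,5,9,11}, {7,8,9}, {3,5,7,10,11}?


Each maximal simplex on m vertices has 2^m - 1 nonempty faces.
Take the union (dedupe shared faces).
Total distinct faces = 66

66


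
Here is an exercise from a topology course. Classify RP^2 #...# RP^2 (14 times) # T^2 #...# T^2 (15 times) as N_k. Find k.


Since a >= 1, the sum is non-orientable; each T^2 can be replaced by RP^2 # RP^2 (since T^2#RP^2 = 3RP^2).
Total crosscaps k = 14 + 2*15 = 44.
Check via chi: chi = 14*1 + 15*0 - (14+15-1)*2 = -42 = 2 - k = -42. Consistent.

44


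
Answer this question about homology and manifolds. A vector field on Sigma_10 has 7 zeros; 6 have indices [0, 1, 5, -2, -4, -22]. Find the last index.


Poincare-Hopf: sum of indices = chi(M).
chi(Sigma_10) = 2 - 2*10 = -18.
Sum of known indices = -22.
x = chi - (sum known) = -18 - (-22) = 4

4


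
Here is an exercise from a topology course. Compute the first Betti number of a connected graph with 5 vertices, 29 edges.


For a connected graph: rank(pi_1) = b_1 = E - V + 1 = 1 - chi.
chi = V - E = 5 - 29 = -24.
rank = 1 - (-24) = 29 - 5 + 1 = 25

25


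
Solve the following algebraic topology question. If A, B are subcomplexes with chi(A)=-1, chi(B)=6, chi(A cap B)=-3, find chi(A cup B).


chi(A cup B) = chi(A) + chi(B) - chi(A cap B)
= -1 + (6) - (-3)
= 8

8


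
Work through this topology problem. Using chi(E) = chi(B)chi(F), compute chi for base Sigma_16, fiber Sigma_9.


For a fiber bundle F -> E -> B (with CW structure): chi(E) = chi(B) * chi(F).
chi(Sigma_16) = -30, chi(Sigma_9) = -16.
chi(E) = (-30) * (-16) = 480

480


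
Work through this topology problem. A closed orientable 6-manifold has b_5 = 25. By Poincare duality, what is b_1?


Poincare duality for closed orientable n-manifolds: b_k = b_{n-k}.
Here n = 6, so b_1 = b_5 = 25

25


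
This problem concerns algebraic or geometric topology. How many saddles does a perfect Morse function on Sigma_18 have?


A perfect Morse function has m_k = b_k.
For Sigma_18: b_0=1, b_1=2g=36, b_2=1.
Saddles m_1 = 2g = 36

36


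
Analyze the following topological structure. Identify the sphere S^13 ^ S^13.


S^m ^ S^n = S^{m+n}.
k = 13 + 13 = 26

26


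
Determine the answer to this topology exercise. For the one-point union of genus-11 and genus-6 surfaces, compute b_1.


For a wedge: H_1(A v B) = H_1(A) + H_1(B).
b_1(Sigma_11) = 22, b_1(Sigma_6) = 12.
b_1 = 22 + 12 = 34

34


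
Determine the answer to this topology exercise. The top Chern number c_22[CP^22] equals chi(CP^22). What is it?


For any closed oriented manifold, <e(TM),[M]> = chi(M).
chi(CP^22) = 22+1 = 23

23


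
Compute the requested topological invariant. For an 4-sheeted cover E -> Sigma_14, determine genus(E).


For an n-sheeted cover: chi(E) = n * chi(B).
chi(Sigma_14) = 2 - 2*14 = -26.
chi(E) = 4 * (-26) = -104.
genus(E) = (2 - chi(E))/2 = (2 - (-104))/2 = 106/2 = 53

53


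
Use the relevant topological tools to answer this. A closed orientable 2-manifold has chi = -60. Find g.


chi = 2 - 2g for closed orientable surfaces.
-60 = 2 - 2g
2g = 2 - (-60) = 62
g = 31

31


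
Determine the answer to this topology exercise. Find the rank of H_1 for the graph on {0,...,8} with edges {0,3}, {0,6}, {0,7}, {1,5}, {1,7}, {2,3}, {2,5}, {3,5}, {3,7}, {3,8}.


b_1 = E - V + (number of components).
E = 10, V = 9, components = 2.
b_1 = 10 - 9 + 2 = 3

3


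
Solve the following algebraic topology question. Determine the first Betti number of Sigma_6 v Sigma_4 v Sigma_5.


For a wedge X v Y: reduced H_k(X v Y) = H_k(X) + H_k(Y).
Each Sigma_g contributes b_1 = 2g.
b_1 = 12 + 8 + 10 = 30

30


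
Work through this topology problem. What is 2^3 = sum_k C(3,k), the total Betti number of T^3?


b_k(T^3) = C(3,k), so the sum over k is sum_k C(3,k) = 2^3.
Total = 2^3 = 8

8


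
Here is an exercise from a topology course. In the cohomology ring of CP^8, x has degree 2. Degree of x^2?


|x| = 2 in H^*(CP^n).
|x^2| = 2 * |x| = 2 * 2 = 4

4


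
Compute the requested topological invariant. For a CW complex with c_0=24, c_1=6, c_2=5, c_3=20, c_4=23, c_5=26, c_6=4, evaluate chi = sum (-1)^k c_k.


chi = sum_k (-1)^k c_k.
= (-1)^0*24 + (-1)^1*6 + (-1)^2*5 + (-1)^3*20 + (-1)^4*23 + (-1)^5*26 + (-1)^6*4
= (24) + (-6) + (5) + (-20) + (23) + (-26) + (4)
= 4

4


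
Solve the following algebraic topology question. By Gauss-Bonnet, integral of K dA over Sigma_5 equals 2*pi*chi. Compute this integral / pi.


Gauss-Bonnet: integral K dA = 2*pi*chi(M).
chi(Sigma_5) = 2 - 2*5 = -8.
(integral K dA)/pi = 2*chi = 2*(-8) = -16

-16


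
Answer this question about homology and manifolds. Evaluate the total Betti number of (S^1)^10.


b_k(T^10) = C(10,k), so the sum over k is sum_k C(10,k) = 2^10.
Total = 2^10 = 1024

1024


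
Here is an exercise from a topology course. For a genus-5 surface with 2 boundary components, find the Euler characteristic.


For a compact orientable surface with genus g and b boundary components: chi = 2 - 2g - b.
chi = 2 - 2*5 - 2 = 2 - 10 - 2 = -10

-10


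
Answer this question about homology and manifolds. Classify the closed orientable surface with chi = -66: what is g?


chi = 2 - 2g for closed orientable surfaces.
-66 = 2 - 2g
2g = 2 - (-66) = 68
g = 34

34


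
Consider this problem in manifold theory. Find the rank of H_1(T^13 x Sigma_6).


pi_1(A x B) = pi_1(A) x pi_1(B); rank of abelianization = b_1.
b_1(T^13) = 13, b_1(Sigma_6) = 2*6 = 12.
b_1(product) = 13 + 12 = 25

25


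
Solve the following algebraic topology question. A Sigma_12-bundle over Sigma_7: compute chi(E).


For a fiber bundle F -> E -> B (with CW structure): chi(E) = chi(B) * chi(F).
chi(Sigma_7) = -12, chi(Sigma_12) = -22.
chi(E) = (-12) * (-22) = 264

264


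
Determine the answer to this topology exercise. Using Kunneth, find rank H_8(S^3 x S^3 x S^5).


Each S^d has Poincare polynomial 1 + t^d.
The product S^3 x S^3 x S^5 has Poincare polynomial prod(1+t^d_i).
Expanding: b_0=1, b_3=2, b_5=1, b_6=1, b_8=2, b_11=1.
b_8 = 2

2


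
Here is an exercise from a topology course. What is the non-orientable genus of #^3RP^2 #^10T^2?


Since a >= 1, the sum is non-orientable; each T^2 can be replaced by RP^2 # RP^2 (since T^2#RP^2 = 3RP^2).
Total crosscaps k = 3 + 2*10 = 23.
Check via chi: chi = 3*1 + 10*0 - (3+10-1)*2 = -21 = 2 - k = -21. Consistent.

23


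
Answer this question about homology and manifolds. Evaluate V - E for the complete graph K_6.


K_6: V = 6, E = C(6,2) = 15.
chi = V - E = 6 - 15 = -9

-9


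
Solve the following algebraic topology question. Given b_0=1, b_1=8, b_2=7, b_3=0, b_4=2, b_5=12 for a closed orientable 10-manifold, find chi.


By Poincare duality b_k = b_{10-k}, so full Betti numbers: b_0=1, b_1=8, b_2=7, b_3=0, b_4=2, b_5=12, b_6=2, b_7=0, b_8=7, b_9=8, b_10=1.
chi = sum (-1)^k b_k = -8

-8


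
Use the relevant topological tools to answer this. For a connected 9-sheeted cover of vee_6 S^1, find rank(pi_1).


Nielsen-Schreier: an index-n subgroup of F_r is free of rank 1 + n(r-1).
Equivalently: chi(cover) = n*chi(base); chi(vee_r S^1) = 1 - 6 = -5.
chi(E) = 9*(-5) = -45; rank = 1 - chi(E) = 1 - (-45) = 46.
rank = 1 + 9*(6-1) = 1 + 45 = 46

46


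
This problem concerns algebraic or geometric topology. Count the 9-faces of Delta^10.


Delta^10 has 10+1 vertices. A 9-face is a choice of 9+1 vertices.
f_9 = C(10+1, 9+1) = C(11,10) = 11

11


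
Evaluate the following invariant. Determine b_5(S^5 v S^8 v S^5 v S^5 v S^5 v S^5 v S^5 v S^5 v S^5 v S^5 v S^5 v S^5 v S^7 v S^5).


For a wedge of spheres, H_k (k>0) is free on one generator per sphere of dimension k.
Spheres of dimension 5: count = 12.
b_5 = 12

12


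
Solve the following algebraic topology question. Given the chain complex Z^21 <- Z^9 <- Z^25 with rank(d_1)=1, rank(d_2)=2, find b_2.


rank H_k = rank(ker d_k) - rank(im d_{k+1}).
rank(ker d_2) = rank(C_2) - rank(d_2) = 25 - 2 = 23.
rank(im d_{2+1}) = 0.
rank H_2 = 23 - 0 = 23

23


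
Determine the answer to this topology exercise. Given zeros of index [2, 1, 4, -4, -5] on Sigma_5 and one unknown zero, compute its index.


Poincare-Hopf: sum of indices = chi(M).
chi(Sigma_5) = 2 - 2*5 = -8.
Sum of known indices = -2.
x = chi - (sum known) = -8 - (-2) = -6

-6


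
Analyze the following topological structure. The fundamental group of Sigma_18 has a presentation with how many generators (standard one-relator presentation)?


Standard presentation: pi_1(Sigma_g) = <a_1,b_1,...,a_g,b_g | [a_1,b_1]...[a_g,b_g] = 1>.
Number of generators = 2g = 2*18 = 36

36


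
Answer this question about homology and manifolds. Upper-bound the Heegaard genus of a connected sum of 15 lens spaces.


Heegaard genus satisfies g(A#B) <= g(A) + g(B).
Each lens space has g = 1.
Upper bound: 15 * 1 = 15

15


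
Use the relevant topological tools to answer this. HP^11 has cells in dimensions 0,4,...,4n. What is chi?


HP^11 has one cell in each dimension 0, 4, ..., 4*11 (11+1 cells, all even-dim).
chi = 11 + 1 = 12

12


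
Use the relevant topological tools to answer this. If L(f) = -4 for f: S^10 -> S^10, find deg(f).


L(f) = 1 + (-1)^10 deg(f) on S^10.
-4 = 1 + (-1)^10 * deg(f)
(-1)^10 * deg(f) = -5
deg(f) = -5

-5


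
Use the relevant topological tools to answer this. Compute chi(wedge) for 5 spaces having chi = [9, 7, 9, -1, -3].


chi(A v B) = chi(A) + chi(B) - 1 (one point identified).
For 5 spaces: chi = (sum chi_i) - (5 - 1).
sum = 21; chi = 21 - 4 = 17

17


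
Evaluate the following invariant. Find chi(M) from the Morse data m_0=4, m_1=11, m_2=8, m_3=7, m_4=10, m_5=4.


Morse theory: chi(M) = sum_k (-1)^k m_k where m_k = #(index-k critical points).
= (4) + (-11) + (8) + (-7) + (10) + (-4) = 0

0
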